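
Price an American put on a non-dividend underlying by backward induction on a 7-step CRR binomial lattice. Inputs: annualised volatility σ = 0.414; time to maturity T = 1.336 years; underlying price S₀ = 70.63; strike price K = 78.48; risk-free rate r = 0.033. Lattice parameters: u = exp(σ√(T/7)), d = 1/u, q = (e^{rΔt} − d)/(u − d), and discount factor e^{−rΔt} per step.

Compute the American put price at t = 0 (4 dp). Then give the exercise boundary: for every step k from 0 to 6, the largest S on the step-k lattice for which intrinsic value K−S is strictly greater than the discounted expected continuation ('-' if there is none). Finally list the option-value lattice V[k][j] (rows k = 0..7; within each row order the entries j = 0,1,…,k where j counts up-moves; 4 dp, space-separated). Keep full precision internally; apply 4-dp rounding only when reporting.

params: Δt=0.19086 u=1.19825 d=0.83455 q=0.47228 e^(-rΔt)=0.99372
t_7 payoffs: 58.5665 49.8879 37.4272 19.5359 0.0000 0.0000 0.0000 0.0000
t_6: node(6,0) S=23.8615 payoff=54.6185 vs cont=54.1258 → 54.6185 [stop]  node(6,1) S=34.2606 payoff=44.2194 vs cont=43.7267 → 44.2194 [stop]  node(6,2) S=49.1917 payoff=29.2883 vs cont=28.7956 → 29.2883 [stop]  node(6,3) S=70.6300 payoff=7.8500 vs cont=10.2448 → 10.2448 [wait]  node(6,4) S=101.4113 payoff=0.0000 vs cont=0.0000 → 0.0000 [wait]  node(6,5) S=145.6076 payoff=0.0000 vs cont=0.0000 → 0.0000 [wait]  node(6,6) S=209.0650 payoff=0.0000 vs cont=0.0000 → 0.0000 [wait]  ⇒ S*(6)=49.1917
t_5: node(5,0) S=28.5921 payoff=49.8879 vs cont=49.3952 → 49.8879 [stop]  node(5,1) S=41.0528 payoff=37.4272 vs cont=36.9344 → 37.4272 [stop]  node(5,2) S=58.9441 payoff=19.5359 vs cont=20.1670 → 20.1670 [wait]  node(5,3) S=84.6326 payoff=0.0000 vs cont=5.3724 → 5.3724 [wait]  node(5,4) S=121.5165 payoff=0.0000 vs cont=0.0000 → 0.0000 [wait]  node(5,5) S=174.4747 payoff=0.0000 vs cont=0.0000 → 0.0000 [wait]  ⇒ S*(5)=41.0528
t_4: node(4,0) S=34.2606 payoff=44.2194 vs cont=43.7267 → 44.2194 [stop]  node(4,1) S=49.1917 payoff=29.2883 vs cont=29.0918 → 29.2883 [stop]  node(4,2) S=70.6300 payoff=7.8500 vs cont=13.0971 → 13.0971 [wait]  node(4,3) S=101.4113 payoff=0.0000 vs cont=2.8174 → 2.8174 [wait]  node(4,4) S=145.6076 payoff=0.0000 vs cont=0.0000 → 0.0000 [wait]  ⇒ S*(4)=49.1917
t_3: node(3,0) S=41.0528 payoff=37.4272 vs cont=36.9344 → 37.4272 [stop]  node(3,1) S=58.9441 payoff=19.5359 vs cont=21.5057 → 21.5057 [wait]  node(3,2) S=84.6326 payoff=0.0000 vs cont=8.1905 → 8.1905 [wait]  node(3,3) S=121.5165 payoff=0.0000 vs cont=1.4774 → 1.4774 [wait]  ⇒ S*(3)=41.0528
t_2: node(2,0) S=49.1917 payoff=29.2883 vs cont=29.7200 → 29.7200 [wait]  node(2,1) S=70.6300 payoff=7.8500 vs cont=15.1217 → 15.1217 [wait]  node(2,2) S=101.4113 payoff=0.0000 vs cont=4.9885 → 4.9885 [wait]  ⇒ S*(2)=-
t_1: node(1,0) S=58.9441 payoff=19.5359 vs cont=22.6822 → 22.6822 [wait]  node(1,1) S=84.6326 payoff=0.0000 vs cont=10.2711 → 10.2711 [wait]  ⇒ S*(1)=-
t_0: node(0,0) S=70.6300 payoff=7.8500 vs cont=16.7151 → 16.7151 [wait]  ⇒ S*(0)=-

price = 16.7151
boundary = - - - 41.0528 49.1917 41.0528 49.1917
tree:
16.7151
22.6822 10.2711
29.7200 15.1217 4.9885
37.4272 21.5057 8.1905 1.4774
44.2194 29.2883 13.0971 2.8174 0.0000
49.8879 37.4272 20.1670 5.3724 0.0000 0.0000
54.6185 44.2194 29.2883 10.2448 0.0000 0.0000 0.0000
58.5665 49.8879 37.4272 19.5359 0.0000 0.0000 0.0000 0.0000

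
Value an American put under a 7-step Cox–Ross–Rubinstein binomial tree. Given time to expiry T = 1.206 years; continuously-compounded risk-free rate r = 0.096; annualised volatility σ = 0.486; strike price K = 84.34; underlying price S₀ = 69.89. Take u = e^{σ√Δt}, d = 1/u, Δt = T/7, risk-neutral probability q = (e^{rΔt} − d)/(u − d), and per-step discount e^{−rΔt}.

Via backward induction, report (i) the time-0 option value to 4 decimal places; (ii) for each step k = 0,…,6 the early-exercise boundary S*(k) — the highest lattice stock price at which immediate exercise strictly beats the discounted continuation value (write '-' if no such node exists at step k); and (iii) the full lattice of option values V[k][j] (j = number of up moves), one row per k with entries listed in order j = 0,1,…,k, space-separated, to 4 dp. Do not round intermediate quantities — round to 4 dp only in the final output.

price = 19.8577
boundary = - - 46.6873 57.1224 46.6873 57.1224 69.8900
tree:
19.8577
27.8459 12.2446
37.6527 18.6174 6.0489
46.1816 27.2176 10.3273 1.8155
53.1524 37.6527 17.1257 3.6248 0.0000
58.8498 46.1816 27.2176 7.2373 0.0000 0.0000
63.5064 53.1524 37.6527 14.4500 0.0000 0.0000 0.0000
67.3123 58.8498 46.1816 27.2176 0.0000 0.0000 0.0000 0.0000

Δt=0.17229  u=1.22351  d=0.81732  q=0.49080  discount=0.98360
step 7 (expiry): payoffs max(K−S,0) = 67.3123 58.8498 46.1816 27.2176 0.0000 0.0000 0.0000 0.0000
step 6: (k=6,j=0): S=20.8336, (K−S)⁺=63.5064, hold=62.1229 ⇒ V=63.5064 exercise | (k=6,j=1): S=31.1876, (K−S)⁺=53.1524, hold=51.7689 ⇒ V=53.1524 exercise | (k=6,j=2): S=46.6873, (K−S)⁺=37.6527, hold=36.2693 ⇒ V=37.6527 exercise | (k=6,j=3): S=69.8900, (K−S)⁺=14.4500, hold=13.6320 ⇒ V=14.4500 exercise | (k=6,j=4): S=104.6241, (K−S)⁺=0.0000, hold=0.0000 ⇒ V=0.0000 continue | (k=6,j=5): S=156.6204, (K−S)⁺=0.0000, hold=0.0000 ⇒ V=0.0000 continue | (k=6,j=6): S=234.4579, (K−S)⁺=0.0000, hold=0.0000 ⇒ V=0.0000 continue  boundary S*=69.8900
step 5: (k=5,j=0): S=25.4902, (K−S)⁺=58.8498, hold=57.4663 ⇒ V=58.8498 exercise | (k=5,j=1): S=38.1584, (K−S)⁺=46.1816, hold=44.7981 ⇒ V=46.1816 exercise | (k=5,j=2): S=57.1224, (K−S)⁺=27.2176, hold=25.8341 ⇒ V=27.2176 exercise | (k=5,j=3): S=85.5113, (K−S)⁺=0.0000, hold=7.2373 ⇒ V=7.2373 continue | (k=5,j=4): S=128.0088, (K−S)⁺=0.0000, hold=0.0000 ⇒ V=0.0000 continue | (k=5,j=5): S=191.6269, (K−S)⁺=0.0000, hold=0.0000 ⇒ V=0.0000 continue  boundary S*=57.1224
step 4: (k=4,j=0): S=31.1876, (K−S)⁺=53.1524, hold=51.7689 ⇒ V=53.1524 exercise | (k=4,j=1): S=46.6873, (K−S)⁺=37.6527, hold=36.2693 ⇒ V=37.6527 exercise | (k=4,j=2): S=69.8900, (K−S)⁺=14.4500, hold=17.1257 ⇒ V=17.1257 continue | (k=4,j=3): S=104.6241, (K−S)⁺=0.0000, hold=3.6248 ⇒ V=3.6248 continue | (k=4,j=4): S=156.6204, (K−S)⁺=0.0000, hold=0.0000 ⇒ V=0.0000 continue  boundary S*=46.6873
step 3: (k=3,j=0): S=38.1584, (K−S)⁺=46.1816, hold=44.7981 ⇒ V=46.1816 exercise | (k=3,j=1): S=57.1224, (K−S)⁺=27.2176, hold=27.1258 ⇒ V=27.2176 exercise | (k=3,j=2): S=85.5113, (K−S)⁺=0.0000, hold=10.3273 ⇒ V=10.3273 continue | (k=3,j=3): S=128.0088, (K−S)⁺=0.0000, hold=1.8155 ⇒ V=1.8155 continue  boundary S*=57.1224
step 2: (k=2,j=0): S=46.6873, (K−S)⁺=37.6527, hold=36.2693 ⇒ V=37.6527 exercise | (k=2,j=1): S=69.8900, (K−S)⁺=14.4500, hold=18.6174 ⇒ V=18.6174 continue | (k=2,j=2): S=104.6241, (K−S)⁺=0.0000, hold=6.0489 ⇒ V=6.0489 continue  boundary S*=46.6873
step 1: (k=1,j=0): S=57.1224, (K−S)⁺=27.2176, hold=27.8459 ⇒ V=27.8459 continue | (k=1,j=1): S=85.5113, (K−S)⁺=0.0000, hold=12.2446 ⇒ V=12.2446 continue  boundary S*=-
step 0: (k=0,j=0): S=69.8900, (K−S)⁺=14.4500, hold=19.8577 ⇒ V=19.8577 continue  boundary S*=-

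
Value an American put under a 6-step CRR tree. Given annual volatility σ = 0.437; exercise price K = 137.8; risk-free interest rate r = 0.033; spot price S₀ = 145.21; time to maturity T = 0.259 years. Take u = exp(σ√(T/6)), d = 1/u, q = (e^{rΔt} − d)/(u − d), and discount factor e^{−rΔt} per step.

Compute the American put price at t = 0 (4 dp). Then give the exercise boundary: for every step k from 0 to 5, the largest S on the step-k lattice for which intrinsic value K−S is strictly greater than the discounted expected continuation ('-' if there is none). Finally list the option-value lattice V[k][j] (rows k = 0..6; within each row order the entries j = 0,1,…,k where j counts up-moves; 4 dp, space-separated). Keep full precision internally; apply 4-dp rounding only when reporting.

Δt=0.04317  u=1.09504  d=0.91321  q=0.48516  discount=0.99858
step 6 (expiry): payoffs max(K−S,0) = 53.5811 36.8115 16.7028 0.0000 0.0000 0.0000 0.0000
step 5: (k=5,j=0): S=92.2233, (K−S)⁺=45.5767, hold=45.3806 ⇒ V=45.5767 exercise | (k=5,j=1): S=110.5867, (K−S)⁺=27.2133, hold=27.0171 ⇒ V=27.2133 exercise | (k=5,j=2): S=132.6067, (K−S)⁺=5.1933, hold=8.5871 ⇒ V=8.5871 continue | (k=5,j=3): S=159.0112, (K−S)⁺=0.0000, hold=0.0000 ⇒ V=0.0000 continue | (k=5,j=4): S=190.6734, (K−S)⁺=0.0000, hold=0.0000 ⇒ V=0.0000 continue | (k=5,j=5): S=228.6402, (K−S)⁺=0.0000, hold=0.0000 ⇒ V=0.0000 continue  boundary S*=110.5867
step 4: (k=4,j=0): S=100.9885, (K−S)⁺=36.8115, hold=36.6154 ⇒ V=36.8115 exercise | (k=4,j=1): S=121.0972, (K−S)⁺=16.7028, hold=18.1508 ⇒ V=18.1508 continue | (k=4,j=2): S=145.2100, (K−S)⁺=0.0000, hold=4.4147 ⇒ V=4.4147 continue | (k=4,j=3): S=174.1241, (K−S)⁺=0.0000, hold=0.0000 ⇒ V=0.0000 continue | (k=4,j=4): S=208.7956, (K−S)⁺=0.0000, hold=0.0000 ⇒ V=0.0000 continue  boundary S*=100.9885
step 3: (k=3,j=0): S=110.5867, (K−S)⁺=27.2133, hold=27.7186 ⇒ V=27.7186 continue | (k=3,j=1): S=132.6067, (K−S)⁺=5.1933, hold=11.4703 ⇒ V=11.4703 continue | (k=3,j=2): S=159.0112, (K−S)⁺=0.0000, hold=2.2696 ⇒ V=2.2696 continue | (k=3,j=3): S=190.6734, (K−S)⁺=0.0000, hold=0.0000 ⇒ V=0.0000 continue  boundary S*=-
step 2: (k=2,j=0): S=121.0972, (K−S)⁺=16.7028, hold=19.8074 ⇒ V=19.8074 continue | (k=2,j=1): S=145.2100, (K−S)⁺=0.0000, hold=6.9966 ⇒ V=6.9966 continue | (k=2,j=2): S=174.1241, (K−S)⁺=0.0000, hold=1.1668 ⇒ V=1.1668 continue  boundary S*=-
step 1: (k=1,j=0): S=132.6067, (K−S)⁺=5.1933, hold=13.5728 ⇒ V=13.5728 continue | (k=1,j=1): S=159.0112, (K−S)⁺=0.0000, hold=4.1623 ⇒ V=4.1623 continue  boundary S*=-
step 0: (k=0,j=0): S=145.2100, (K−S)⁺=0.0000, hold=8.9944 ⇒ V=8.9944 continue  boundary S*=-

price = 8.9944
boundary = - - - - 100.9885 110.5867
tree:
8.9944
13.5728 4.1623
19.8074 6.9966 1.1668
27.7186 11.4703 2.2696 0.0000
36.8115 18.1508 4.4147 0.0000 0.0000
45.5767 27.2133 8.5871 0.0000 0.0000 0.0000
53.5811 36.8115 16.7028 0.0000 0.0000 0.0000 0.0000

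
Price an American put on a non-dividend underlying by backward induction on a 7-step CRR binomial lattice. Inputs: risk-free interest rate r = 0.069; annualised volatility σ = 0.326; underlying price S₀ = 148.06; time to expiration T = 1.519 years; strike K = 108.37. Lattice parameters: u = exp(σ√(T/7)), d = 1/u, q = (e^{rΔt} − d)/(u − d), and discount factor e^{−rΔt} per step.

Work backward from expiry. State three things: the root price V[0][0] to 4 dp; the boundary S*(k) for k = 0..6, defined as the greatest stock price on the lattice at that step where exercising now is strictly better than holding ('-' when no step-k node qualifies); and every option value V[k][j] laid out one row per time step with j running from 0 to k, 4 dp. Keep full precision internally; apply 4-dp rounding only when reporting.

Δt=0.21700, u=1.16400, d=0.85911, q=0.51159, disc=e^(-rΔt)=0.98514
k=7 terminal: V=max(K-S,0) → 57.2289 39.0793 14.4885 0.0000 0.0000 0.0000 0.0000 0.0000
k=6: j=0 S=59.5281 intr=48.8419 cont=47.2313 V=48.8419[EX]; j=1 S=80.6543 intr=27.7157 cont=26.1052 V=27.7157[EX]; j=2 S=109.2780 intr=0.0000 cont=6.9712 V=6.9712[hold]; j=3 S=148.0600 intr=0.0000 cont=0.0000 V=0.0000[hold]; j=4 S=200.6055 intr=0.0000 cont=0.0000 V=0.0000[hold]; j=5 S=271.7991 intr=0.0000 cont=0.0000 V=0.0000[hold]; j=6 S=368.2589 intr=0.0000 cont=0.0000 V=0.0000[hold]  S*(6)=80.6543
k=5: j=0 S=69.2907 intr=39.0793 cont=37.4688 V=39.0793[EX]; j=1 S=93.8815 intr=14.4885 cont=16.8489 V=16.8489[hold]; j=2 S=127.1994 intr=0.0000 cont=3.3542 V=3.3542[hold]; j=3 S=172.3417 intr=0.0000 cont=0.0000 V=0.0000[hold]; j=4 S=233.5046 intr=0.0000 cont=0.0000 V=0.0000[hold]; j=5 S=316.3739 intr=0.0000 cont=0.0000 V=0.0000[hold]  S*(5)=69.2907
k=4: j=0 S=80.6543 intr=27.7157 cont=27.2948 V=27.7157[EX]; j=1 S=109.2780 intr=0.0000 cont=9.7974 V=9.7974[hold]; j=2 S=148.0600 intr=0.0000 cont=1.6139 V=1.6139[hold]; j=3 S=200.6055 intr=0.0000 cont=0.0000 V=0.0000[hold]; j=4 S=271.7991 intr=0.0000 cont=0.0000 V=0.0000[hold]  S*(4)=80.6543
k=3: j=0 S=93.8815 intr=14.4885 cont=18.2733 V=18.2733[hold]; j=1 S=127.1994 intr=0.0000 cont=5.5275 V=5.5275[hold]; j=2 S=172.3417 intr=0.0000 cont=0.7765 V=0.7765[hold]; j=3 S=233.5046 intr=0.0000 cont=0.0000 V=0.0000[hold]  S*(3)=-
k=2: j=0 S=109.2780 intr=0.0000 cont=11.5781 V=11.5781[hold]; j=1 S=148.0600 intr=0.0000 cont=3.0509 V=3.0509[hold]; j=2 S=200.6055 intr=0.0000 cont=0.3736 V=0.3736[hold]  S*(2)=-
k=1: j=0 S=127.1994 intr=0.0000 cont=7.1085 V=7.1085[hold]; j=1 S=172.3417 intr=0.0000 cont=1.6563 V=1.6563[hold]  S*(1)=-
k=0: j=0 S=148.0600 intr=0.0000 cont=4.2550 V=4.2550[hold]  S*(0)=-

price = 4.2550
boundary = - - - - 80.6543 69.2907 80.6543
tree:
4.2550
7.1085 1.6563
11.5781 3.0509 0.3736
18.2733 5.5275 0.7765 0.0000
27.7157 9.7974 1.6139 0.0000 0.0000
39.0793 16.8489 3.3542 0.0000 0.0000 0.0000
48.8419 27.7157 6.9712 0.0000 0.0000 0.0000 0.0000
57.2289 39.0793 14.4885 0.0000 0.0000 0.0000 0.0000 0.0000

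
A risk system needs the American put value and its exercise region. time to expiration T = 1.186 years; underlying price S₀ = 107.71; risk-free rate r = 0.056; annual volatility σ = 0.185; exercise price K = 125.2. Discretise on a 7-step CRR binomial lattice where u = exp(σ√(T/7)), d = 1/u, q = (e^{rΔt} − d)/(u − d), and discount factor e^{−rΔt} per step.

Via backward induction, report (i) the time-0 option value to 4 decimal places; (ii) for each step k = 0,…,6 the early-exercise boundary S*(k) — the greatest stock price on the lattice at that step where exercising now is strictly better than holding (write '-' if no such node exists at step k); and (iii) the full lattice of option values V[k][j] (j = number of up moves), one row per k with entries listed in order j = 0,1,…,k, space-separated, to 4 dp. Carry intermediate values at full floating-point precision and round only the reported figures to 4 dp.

Δt=0.16943, u=1.07912, d=0.92668, q=0.54351, disc=e^(-rΔt)=0.99056
k=7 terminal: V=max(K-S,0) → 61.9941 51.5962 39.4878 25.3875 8.9676 0.0000 0.0000 0.0000
k=6: j=0 S=68.2070 intr=56.9930 cont=55.8107 V=56.9930[EX]; j=1 S=79.4276 intr=45.7724 cont=44.5901 V=45.7724[EX]; j=2 S=92.4940 intr=32.7060 cont=31.5237 V=32.7060[EX]; j=3 S=107.7100 intr=17.4900 cont=16.3077 V=17.4900[EX]; j=4 S=125.4291 intr=0.0000 cont=4.0550 V=4.0550[hold]; j=5 S=146.0631 intr=0.0000 cont=0.0000 V=0.0000[hold]; j=6 S=170.0916 intr=0.0000 cont=0.0000 V=0.0000[hold]  S*(6)=107.7100
k=5: j=0 S=73.6038 intr=51.5962 cont=50.4139 V=51.5962[EX]; j=1 S=85.7122 intr=39.4878 cont=38.3055 V=39.4878[EX]; j=2 S=99.8125 intr=25.3875 cont=24.2052 V=25.3875[EX]; j=3 S=116.2324 intr=8.9676 cont=10.0918 V=10.0918[hold]; j=4 S=135.3535 intr=0.0000 cont=1.8336 V=1.8336[hold]; j=5 S=157.6202 intr=0.0000 cont=0.0000 V=0.0000[hold]  S*(5)=99.8125
k=4: j=0 S=79.4276 intr=45.7724 cont=44.5901 V=45.7724[EX]; j=1 S=92.4940 intr=32.7060 cont=31.5237 V=32.7060[EX]; j=2 S=107.7100 intr=17.4900 cont=16.9129 V=17.4900[EX]; j=3 S=125.4291 intr=0.0000 cont=5.5505 V=5.5505[hold]; j=4 S=146.0631 intr=0.0000 cont=0.8291 V=0.8291[hold]  S*(4)=107.7100
k=3: j=0 S=85.7122 intr=39.4878 cont=38.3055 V=39.4878[EX]; j=1 S=99.8125 intr=25.3875 cont=24.2052 V=25.3875[EX]; j=2 S=116.2324 intr=8.9676 cont=10.8969 V=10.8969[hold]; j=3 S=135.3535 intr=0.0000 cont=2.9562 V=2.9562[hold]  S*(3)=99.8125
k=2: j=0 S=92.4940 intr=32.7060 cont=31.5237 V=32.7060[EX]; j=1 S=107.7100 intr=17.4900 cont=17.3464 V=17.4900[EX]; j=2 S=125.4291 intr=0.0000 cont=6.5189 V=6.5189[hold]  S*(2)=107.7100
k=1: j=0 S=99.8125 intr=25.3875 cont=24.2052 V=25.3875[EX]; j=1 S=116.2324 intr=8.9676 cont=11.4183 V=11.4183[hold]  S*(1)=99.8125
k=0: j=0 S=107.7100 intr=17.4900 cont=17.6271 V=17.6271[hold]  S*(0)=-

price = 17.6271
boundary = - 99.8125 107.7100 99.8125 107.7100 99.8125 107.7100
tree:
17.6271
25.3875 11.4183
32.7060 17.4900 6.5189
39.4878 25.3875 10.8969 2.9562
45.7724 32.7060 17.4900 5.5505 0.8291
51.5962 39.4878 25.3875 10.0918 1.8336 0.0000
56.9930 45.7724 32.7060 17.4900 4.0550 0.0000 0.0000
61.9941 51.5962 39.4878 25.3875 8.9676 0.0000 0.0000 0.0000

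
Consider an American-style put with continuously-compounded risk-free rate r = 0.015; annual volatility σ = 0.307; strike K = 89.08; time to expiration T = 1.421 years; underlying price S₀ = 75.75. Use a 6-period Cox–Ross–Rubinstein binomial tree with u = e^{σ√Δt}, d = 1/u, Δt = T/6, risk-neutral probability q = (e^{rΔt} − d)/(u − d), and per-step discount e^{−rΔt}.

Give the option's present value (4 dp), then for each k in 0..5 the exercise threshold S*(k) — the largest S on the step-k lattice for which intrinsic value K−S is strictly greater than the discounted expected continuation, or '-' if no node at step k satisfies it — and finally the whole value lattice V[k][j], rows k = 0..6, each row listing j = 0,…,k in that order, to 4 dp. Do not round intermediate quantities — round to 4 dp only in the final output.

Δt=0.23683, u=1.16114, d=0.86122, q=0.47458, disc=e^(-rΔt)=0.99645
k=6 terminal: V=max(K-S,0) → 58.1719 47.4082 32.8960 13.3300 0.0000 0.0000 0.0000
k=5: j=0 S=35.8887 intr=53.1913 cont=52.8754 V=53.1913[EX]; j=1 S=48.3869 intr=40.6931 cont=40.3772 V=40.6931[EX]; j=2 S=65.2376 intr=23.8424 cont=23.5266 V=23.8424[EX]; j=3 S=87.9564 intr=1.1236 cont=6.9790 V=6.9790[hold]; j=4 S=118.5871 intr=0.0000 cont=0.0000 V=0.0000[hold]; j=5 S=159.8849 intr=0.0000 cont=0.0000 V=0.0000[hold]  S*(5)=65.2376
k=4: j=0 S=41.6718 intr=47.4082 cont=47.0923 V=47.4082[EX]; j=1 S=56.1840 intr=32.8960 cont=32.5801 V=32.8960[EX]; j=2 S=75.7500 intr=13.3300 cont=15.7831 V=15.7831[hold]; j=3 S=102.1298 intr=0.0000 cont=3.6538 V=3.6538[hold]; j=4 S=137.6964 intr=0.0000 cont=0.0000 V=0.0000[hold]  S*(4)=56.1840
k=3: j=0 S=48.3869 intr=40.6931 cont=40.3772 V=40.6931[EX]; j=1 S=65.2376 intr=23.8424 cont=24.6866 V=24.6866[hold]; j=2 S=87.9564 intr=1.1236 cont=9.9912 V=9.9912[hold]; j=3 S=118.5871 intr=0.0000 cont=1.9130 V=1.9130[hold]  S*(3)=48.3869
k=2: j=0 S=56.1840 intr=32.8960 cont=32.9793 V=32.9793[hold]; j=1 S=75.7500 intr=13.3300 cont=17.6496 V=17.6496[hold]; j=2 S=102.1298 intr=0.0000 cont=6.1356 V=6.1356[hold]  S*(2)=-
k=1: j=0 S=65.2376 intr=23.8424 cont=25.6129 V=25.6129[hold]; j=1 S=87.9564 intr=1.1236 cont=12.1420 V=12.1420[hold]  S*(1)=-
k=0: j=0 S=75.7500 intr=13.3300 cont=19.1517 V=19.1517[hold]  S*(0)=-

price = 19.1517
boundary = - - - 48.3869 56.1840 65.2376
tree:
19.1517
25.6129 12.1420
32.9793 17.6496 6.1356
40.6931 24.6866 9.9912 1.9130
47.4082 32.8960 15.7831 3.6538 0.0000
53.1913 40.6931 23.8424 6.9790 0.0000 0.0000
58.1719 47.4082 32.8960 13.3300 0.0000 0.0000 0.0000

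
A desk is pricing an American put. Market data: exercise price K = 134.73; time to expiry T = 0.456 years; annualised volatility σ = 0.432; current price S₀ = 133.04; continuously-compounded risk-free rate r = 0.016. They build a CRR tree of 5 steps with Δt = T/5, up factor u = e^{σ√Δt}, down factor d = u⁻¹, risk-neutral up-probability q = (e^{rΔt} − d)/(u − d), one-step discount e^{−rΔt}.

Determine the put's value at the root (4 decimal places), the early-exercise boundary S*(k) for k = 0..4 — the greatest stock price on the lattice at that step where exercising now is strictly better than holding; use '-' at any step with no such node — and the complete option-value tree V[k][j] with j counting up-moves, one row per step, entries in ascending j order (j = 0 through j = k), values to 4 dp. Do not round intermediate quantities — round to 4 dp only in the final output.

price = 16.6857
boundary = - - - 89.9511 102.4861
tree:
16.6857
24.1627 8.4070
33.6862 13.6271 2.6173
44.7789 21.4317 4.9738 0.0000
55.7807 32.2439 9.4520 0.0000 0.0000
65.4370 44.7789 17.9620 0.0000 0.0000 0.0000

Δt=0.09120, u=1.13935, d=0.87769, q=0.47301, disc=e^(-rΔt)=0.99854
k=5 terminal: V=max(K-S,0) → 65.4370 44.7789 17.9620 0.0000 0.0000 0.0000
k=4: j=0 S=78.9493 intr=55.7807 cont=55.5843 V=55.7807[EX]; j=1 S=102.4861 intr=32.2439 cont=32.0474 V=32.2439[EX]; j=2 S=133.0400 intr=1.6900 cont=9.4520 V=9.4520[hold]; j=3 S=172.7028 intr=0.0000 cont=0.0000 V=0.0000[hold]; j=4 S=224.1901 intr=0.0000 cont=0.0000 V=0.0000[hold]  S*(4)=102.4861
k=3: j=0 S=89.9511 intr=44.7789 cont=44.5824 V=44.7789[EX]; j=1 S=116.7680 intr=17.9620 cont=21.4317 V=21.4317[hold]; j=2 S=151.5796 intr=0.0000 cont=4.9738 V=4.9738[hold]; j=3 S=196.7696 intr=0.0000 cont=0.0000 V=0.0000[hold]  S*(3)=89.9511
k=2: j=0 S=102.4861 intr=32.2439 cont=33.6862 V=33.6862[hold]; j=1 S=133.0400 intr=1.6900 cont=13.6271 V=13.6271[hold]; j=2 S=172.7028 intr=0.0000 cont=2.6173 V=2.6173[hold]  S*(2)=-
k=1: j=0 S=116.7680 intr=17.9620 cont=24.1627 V=24.1627[hold]; j=1 S=151.5796 intr=0.0000 cont=8.4070 V=8.4070[hold]  S*(1)=-
k=0: j=0 S=133.0400 intr=1.6900 cont=16.6857 V=16.6857[hold]  S*(0)=-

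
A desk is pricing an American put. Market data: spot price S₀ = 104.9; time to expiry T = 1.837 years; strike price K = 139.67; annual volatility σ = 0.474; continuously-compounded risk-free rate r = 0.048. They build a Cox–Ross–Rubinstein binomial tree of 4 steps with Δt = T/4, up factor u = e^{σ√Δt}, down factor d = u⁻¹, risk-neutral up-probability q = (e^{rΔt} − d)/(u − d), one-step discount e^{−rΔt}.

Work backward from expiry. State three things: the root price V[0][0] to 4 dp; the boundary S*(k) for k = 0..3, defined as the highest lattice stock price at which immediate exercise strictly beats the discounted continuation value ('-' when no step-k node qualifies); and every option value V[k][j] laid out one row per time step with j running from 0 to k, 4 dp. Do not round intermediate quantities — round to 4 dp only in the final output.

price = 46.0302
boundary = - - 55.1781 76.0801
tree:
46.0302
63.8397 26.9108
84.4919 42.1817 9.9009
99.6513 63.5899 18.5541 0.0000
110.6459 84.4919 34.7700 0.0000 0.0000

params: Δt=0.45925 u=1.37881 d=0.72526 q=0.45448 e^(-rΔt)=0.97820
t_4 payoffs: 110.6459 84.4919 34.7700 0.0000 0.0000
t_3: node(3,0) S=40.0187 payoff=99.6513 vs cont=96.6061 → 99.6513 [stop]  node(3,1) S=76.0801 payoff=63.5899 vs cont=60.5447 → 63.5899 [stop]  node(3,2) S=144.6371 payoff=0.0000 vs cont=18.5541 → 18.5541 [wait]  node(3,3) S=274.9717 payoff=0.0000 vs cont=0.0000 → 0.0000 [wait]  ⇒ S*(3)=76.0801
t_2: node(2,0) S=55.1781 payoff=84.4919 vs cont=81.4467 → 84.4919 [stop]  node(2,1) S=104.9000 payoff=34.7700 vs cont=42.1817 → 42.1817 [wait]  node(2,2) S=199.4270 payoff=0.0000 vs cont=9.9009 → 9.9009 [wait]  ⇒ S*(2)=55.1781
t_1: node(1,0) S=76.0801 payoff=63.5899 vs cont=63.8397 → 63.8397 [wait]  node(1,1) S=144.6371 payoff=0.0000 vs cont=26.9108 → 26.9108 [wait]  ⇒ S*(1)=-
t_0: node(0,0) S=104.9000 payoff=34.7700 vs cont=46.0302 → 46.0302 [wait]  ⇒ S*(0)=-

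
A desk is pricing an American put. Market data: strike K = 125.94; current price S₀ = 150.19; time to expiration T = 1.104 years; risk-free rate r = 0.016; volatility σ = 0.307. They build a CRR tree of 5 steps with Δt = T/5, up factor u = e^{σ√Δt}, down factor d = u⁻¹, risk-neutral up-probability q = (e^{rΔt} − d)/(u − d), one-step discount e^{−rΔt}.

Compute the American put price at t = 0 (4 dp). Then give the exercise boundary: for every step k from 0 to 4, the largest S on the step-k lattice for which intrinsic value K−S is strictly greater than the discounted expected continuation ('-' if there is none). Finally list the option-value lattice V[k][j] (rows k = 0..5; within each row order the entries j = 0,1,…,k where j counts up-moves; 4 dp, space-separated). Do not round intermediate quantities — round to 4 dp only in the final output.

Δt=0.22080, u=1.15518, d=0.86566, q=0.47622, disc=e^(-rΔt)=0.99647
k=5 terminal: V=max(K-S,0) → 52.9287 28.5105 0.0000 0.0000 0.0000 0.0000
k=4: j=0 S=84.3413 intr=41.5987 cont=41.1546 V=41.5987[EX]; j=1 S=112.5488 intr=13.3912 cont=14.8805 V=14.8805[hold]; j=2 S=150.1900 intr=0.0000 cont=0.0000 V=0.0000[hold]; j=3 S=200.4201 intr=0.0000 cont=0.0000 V=0.0000[hold]; j=4 S=267.4494 intr=0.0000 cont=0.0000 V=0.0000[hold]  S*(4)=84.3413
k=3: j=0 S=97.4295 intr=28.5105 cont=28.7731 V=28.7731[hold]; j=1 S=130.0142 intr=0.0000 cont=7.7666 V=7.7666[hold]; j=2 S=173.4967 intr=0.0000 cont=0.0000 V=0.0000[hold]; j=3 S=231.5216 intr=0.0000 cont=0.0000 V=0.0000[hold]  S*(3)=-
k=2: j=0 S=112.5488 intr=13.3912 cont=18.7031 V=18.7031[hold]; j=1 S=150.1900 intr=0.0000 cont=4.0536 V=4.0536[hold]; j=2 S=200.4201 intr=0.0000 cont=0.0000 V=0.0000[hold]  S*(2)=-
k=1: j=0 S=130.0142 intr=0.0000 cont=11.6854 V=11.6854[hold]; j=1 S=173.4967 intr=0.0000 cont=2.1157 V=2.1157[hold]  S*(1)=-
k=0: j=0 S=150.1900 intr=0.0000 cont=7.1029 V=7.1029[hold]  S*(0)=-

price = 7.1029
boundary = - - - - 84.3413
tree:
7.1029
11.6854 2.1157
18.7031 4.0536 0.0000
28.7731 7.7666 0.0000 0.0000
41.5987 14.8805 0.0000 0.0000 0.0000
52.9287 28.5105 0.0000 0.0000 0.0000 0.0000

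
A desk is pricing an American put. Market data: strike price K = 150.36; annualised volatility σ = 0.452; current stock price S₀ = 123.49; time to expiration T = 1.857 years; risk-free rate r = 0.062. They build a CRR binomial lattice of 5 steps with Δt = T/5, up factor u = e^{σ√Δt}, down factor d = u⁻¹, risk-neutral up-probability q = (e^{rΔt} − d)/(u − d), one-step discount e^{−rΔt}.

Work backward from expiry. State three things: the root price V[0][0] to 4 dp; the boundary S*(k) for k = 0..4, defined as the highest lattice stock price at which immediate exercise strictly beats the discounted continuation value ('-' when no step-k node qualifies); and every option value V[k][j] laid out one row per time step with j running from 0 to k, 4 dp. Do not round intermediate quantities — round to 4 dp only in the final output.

Δt=0.37140, u=1.31714, d=0.75922, q=0.47332, disc=e^(-rΔt)=0.97724
k=5 terminal: V=max(K-S,0) → 119.2087 96.3171 56.6036 0.0000 0.0000 0.0000
k=4: j=0 S=41.0306 intr=109.3294 cont=105.9067 V=109.3294[EX]; j=1 S=71.1819 intr=79.1781 cont=75.7553 V=79.1781[EX]; j=2 S=123.4900 intr=26.8700 cont=29.1334 V=29.1334[hold]; j=3 S=214.2367 intr=0.0000 cont=0.0000 V=0.0000[hold]; j=4 S=371.6685 intr=0.0000 cont=0.0000 V=0.0000[hold]  S*(4)=71.1819
k=3: j=0 S=54.0429 intr=96.3171 cont=92.8943 V=96.3171[EX]; j=1 S=93.7564 intr=56.6036 cont=54.2278 V=56.6036[EX]; j=2 S=162.6533 intr=0.0000 cont=14.9947 V=14.9947[hold]; j=3 S=282.1790 intr=0.0000 cont=0.0000 V=0.0000[hold]  S*(3)=93.7564
k=2: j=0 S=71.1819 intr=79.1781 cont=75.7553 V=79.1781[EX]; j=1 S=123.4900 intr=26.8700 cont=36.0692 V=36.0692[hold]; j=2 S=214.2367 intr=0.0000 cont=7.7177 V=7.7177[hold]  S*(2)=71.1819
k=1: j=0 S=93.7564 intr=56.6036 cont=57.4359 V=57.4359[hold]; j=1 S=162.6533 intr=0.0000 cont=22.1343 V=22.1343[hold]  S*(1)=-
k=0: j=0 S=123.4900 intr=26.8700 cont=39.7999 V=39.7999[hold]  S*(0)=-

price = 39.7999
boundary = - - 71.1819 93.7564 71.1819
tree:
39.7999
57.4359 22.1343
79.1781 36.0692 7.7177
96.3171 56.6036 14.9947 0.0000
109.3294 79.1781 29.1334 0.0000 0.0000
119.2087 96.3171 56.6036 0.0000 0.0000 0.0000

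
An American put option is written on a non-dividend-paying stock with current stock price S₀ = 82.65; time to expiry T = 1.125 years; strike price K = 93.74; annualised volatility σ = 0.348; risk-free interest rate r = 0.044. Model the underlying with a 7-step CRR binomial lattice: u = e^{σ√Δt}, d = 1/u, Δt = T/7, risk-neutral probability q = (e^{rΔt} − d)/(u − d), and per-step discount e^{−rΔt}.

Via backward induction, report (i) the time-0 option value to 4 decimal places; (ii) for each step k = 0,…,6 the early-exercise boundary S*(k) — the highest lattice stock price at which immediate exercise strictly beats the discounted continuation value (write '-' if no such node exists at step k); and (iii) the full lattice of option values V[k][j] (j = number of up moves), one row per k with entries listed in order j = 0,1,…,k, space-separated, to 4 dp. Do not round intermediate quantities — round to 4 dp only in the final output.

params: Δt=0.16071 u=1.14971 d=0.86978 q=0.49053 e^(-rΔt)=0.99295
t_7 payoffs: 62.6140 52.5966 39.3553 21.8524 0.0000 0.0000 0.0000 0.0000
t_6: node(6,0) S=35.7859 payoff=57.9541 vs cont=57.2936 → 57.9541 [stop]  node(6,1) S=47.3030 payoff=46.4370 vs cont=45.7765 → 46.4370 [stop]  node(6,2) S=62.5267 payoff=31.2133 vs cont=30.5527 → 31.2133 [stop]  node(6,3) S=82.6500 payoff=11.0900 vs cont=11.0547 → 11.0900 [stop]  node(6,4) S=109.2496 payoff=0.0000 vs cont=0.0000 → 0.0000 [wait]  node(6,5) S=144.4100 payoff=0.0000 vs cont=0.0000 → 0.0000 [wait]  node(6,6) S=190.8861 payoff=0.0000 vs cont=0.0000 → 0.0000 [wait]  ⇒ S*(6)=82.6500
t_5: node(5,0) S=41.1434 payoff=52.5966 vs cont=51.9361 → 52.5966 [stop]  node(5,1) S=54.3847 payoff=39.3553 vs cont=38.6947 → 39.3553 [stop]  node(5,2) S=71.8876 payoff=21.8524 vs cont=21.1918 → 21.8524 [stop]  node(5,3) S=95.0236 payoff=0.0000 vs cont=5.6102 → 5.6102 [wait]  node(5,4) S=125.6055 payoff=0.0000 vs cont=0.0000 → 0.0000 [wait]  node(5,5) S=166.0297 payoff=0.0000 vs cont=0.0000 → 0.0000 [wait]  ⇒ S*(5)=71.8876
t_4: node(4,0) S=47.3030 payoff=46.4370 vs cont=45.7765 → 46.4370 [stop]  node(4,1) S=62.5267 payoff=31.2133 vs cont=30.5527 → 31.2133 [stop]  node(4,2) S=82.6500 payoff=11.0900 vs cont=13.7873 → 13.7873 [wait]  node(4,3) S=109.2496 payoff=0.0000 vs cont=2.8381 → 2.8381 [wait]  node(4,4) S=144.4100 payoff=0.0000 vs cont=0.0000 → 0.0000 [wait]  ⇒ S*(4)=62.5267
t_3: node(3,0) S=54.3847 payoff=39.3553 vs cont=38.6947 → 39.3553 [stop]  node(3,1) S=71.8876 payoff=21.8524 vs cont=22.5056 → 22.5056 [wait]  node(3,2) S=95.0236 payoff=0.0000 vs cont=8.3571 → 8.3571 [wait]  node(3,3) S=125.6055 payoff=0.0000 vs cont=1.4357 → 1.4357 [wait]  ⇒ S*(3)=54.3847
t_2: node(2,0) S=62.5267 payoff=31.2133 vs cont=30.8709 → 31.2133 [stop]  node(2,1) S=82.6500 payoff=11.0900 vs cont=15.4556 → 15.4556 [wait]  node(2,2) S=109.2496 payoff=0.0000 vs cont=4.9270 → 4.9270 [wait]  ⇒ S*(2)=62.5267
t_1: node(1,0) S=71.8876 payoff=21.8524 vs cont=23.3182 → 23.3182 [wait]  node(1,1) S=95.0236 payoff=0.0000 vs cont=10.2185 → 10.2185 [wait]  ⇒ S*(1)=-
t_0: node(0,0) S=82.6500 payoff=11.0900 vs cont=16.7734 → 16.7734 [wait]  ⇒ S*(0)=-

price = 16.7734
boundary = - - 62.5267 54.3847 62.5267 71.8876 82.6500
tree:
16.7734
23.3182 10.2185
31.2133 15.4556 4.9270
39.3553 22.5056 8.3571 1.4357
46.4370 31.2133 13.7873 2.8381 0.0000
52.5966 39.3553 21.8524 5.6102 0.0000 0.0000
57.9541 46.4370 31.2133 11.0900 0.0000 0.0000 0.0000
62.6140 52.5966 39.3553 21.8524 0.0000 0.0000 0.0000 0.0000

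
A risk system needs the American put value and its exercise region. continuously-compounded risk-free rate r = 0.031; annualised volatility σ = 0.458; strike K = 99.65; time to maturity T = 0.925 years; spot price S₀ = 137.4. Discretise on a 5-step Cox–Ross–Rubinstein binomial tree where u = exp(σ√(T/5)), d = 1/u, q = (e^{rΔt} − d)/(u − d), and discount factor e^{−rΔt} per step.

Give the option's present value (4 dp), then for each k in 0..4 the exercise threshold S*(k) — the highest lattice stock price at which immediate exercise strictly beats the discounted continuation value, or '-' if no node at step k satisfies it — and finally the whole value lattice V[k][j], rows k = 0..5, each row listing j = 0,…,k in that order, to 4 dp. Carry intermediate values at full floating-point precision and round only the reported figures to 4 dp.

Δt=0.18500  u=1.21774  d=0.82120  q=0.46541  discount=0.99428
step 5 (expiry): payoffs max(K−S,0) = 48.3377 23.5600 0.0000 0.0000 0.0000 0.0000
step 4: (k=4,j=0): S=62.4848, (K−S)⁺=37.1652, hold=36.5953 ⇒ V=37.1652 exercise | (k=4,j=1): S=92.6575, (K−S)⁺=6.9925, hold=12.5228 ⇒ V=12.5228 continue | (k=4,j=2): S=137.4000, (K−S)⁺=0.0000, hold=0.0000 ⇒ V=0.0000 continue | (k=4,j=3): S=203.7478, (K−S)⁺=0.0000, hold=0.0000 ⇒ V=0.0000 continue | (k=4,j=4): S=302.1336, (K−S)⁺=0.0000, hold=0.0000 ⇒ V=0.0000 continue  boundary S*=62.4848
step 3: (k=3,j=0): S=76.0900, (K−S)⁺=23.5600, hold=25.5493 ⇒ V=25.5493 continue | (k=3,j=1): S=112.8324, (K−S)⁺=0.0000, hold=6.6562 ⇒ V=6.6562 continue | (k=3,j=2): S=167.3169, (K−S)⁺=0.0000, hold=0.0000 ⇒ V=0.0000 continue | (k=3,j=3): S=248.1110, (K−S)⁺=0.0000, hold=0.0000 ⇒ V=0.0000 continue  boundary S*=-
step 2: (k=2,j=0): S=92.6575, (K−S)⁺=6.9925, hold=16.6604 ⇒ V=16.6604 continue | (k=2,j=1): S=137.4000, (K−S)⁺=0.0000, hold=3.5380 ⇒ V=3.5380 continue | (k=2,j=2): S=203.7478, (K−S)⁺=0.0000, hold=0.0000 ⇒ V=0.0000 continue  boundary S*=-
step 1: (k=1,j=0): S=112.8324, (K−S)⁺=0.0000, hold=10.4927 ⇒ V=10.4927 continue | (k=1,j=1): S=167.3169, (K−S)⁺=0.0000, hold=1.8805 ⇒ V=1.8805 continue  boundary S*=-
step 0: (k=0,j=0): S=137.4000, (K−S)⁺=0.0000, hold=6.4474 ⇒ V=6.4474 continue  boundary S*=-

price = 6.4474
boundary = - - - - 62.4848
tree:
6.4474
10.4927 1.8805
16.6604 3.5380 0.0000
25.5493 6.6562 0.0000 0.0000
37.1652 12.5228 0.0000 0.0000 0.0000
48.3377 23.5600 0.0000 0.0000 0.0000 0.0000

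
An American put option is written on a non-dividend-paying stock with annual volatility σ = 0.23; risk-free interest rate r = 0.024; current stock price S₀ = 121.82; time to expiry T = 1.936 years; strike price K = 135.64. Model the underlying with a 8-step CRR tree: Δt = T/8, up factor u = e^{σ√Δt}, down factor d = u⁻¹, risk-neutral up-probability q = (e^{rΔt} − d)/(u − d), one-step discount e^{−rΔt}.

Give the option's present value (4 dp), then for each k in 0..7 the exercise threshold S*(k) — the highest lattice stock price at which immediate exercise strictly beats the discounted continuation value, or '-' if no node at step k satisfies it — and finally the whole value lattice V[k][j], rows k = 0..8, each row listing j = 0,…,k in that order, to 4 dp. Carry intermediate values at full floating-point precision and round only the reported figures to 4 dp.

params: Δt=0.24200 u=1.11979 d=0.89302 q=0.49743 e^(-rΔt)=0.99421
t_8 payoffs: 86.3666 73.8542 58.1643 38.4902 13.8200 0.0000 0.0000 0.0000 0.0000
t_7: node(7,0) S=55.1761 payoff=80.4639 vs cont=79.6784 → 80.4639 [stop]  node(7,1) S=69.1874 payoff=66.4526 vs cont=65.6670 → 66.4526 [stop]  node(7,2) S=86.7569 payoff=48.8831 vs cont=48.0976 → 48.8831 [stop]  node(7,3) S=108.7878 payoff=26.8522 vs cont=26.0667 → 26.8522 [stop]  node(7,4) S=136.4133 payoff=0.0000 vs cont=6.9053 → 6.9053 [wait]  node(7,5) S=171.0541 payoff=0.0000 vs cont=0.0000 → 0.0000 [wait]  node(7,6) S=214.4914 payoff=0.0000 vs cont=0.0000 → 0.0000 [wait]  node(7,7) S=268.9592 payoff=0.0000 vs cont=0.0000 → 0.0000 [wait]  ⇒ S*(7)=108.7878
t_6: node(6,0) S=61.7858 payoff=73.8542 vs cont=73.0686 → 73.8542 [stop]  node(6,1) S=77.4757 payoff=58.1643 vs cont=57.3788 → 58.1643 [stop]  node(6,2) S=97.1498 payoff=38.4902 vs cont=37.7047 → 38.4902 [stop]  node(6,3) S=121.8200 payoff=13.8200 vs cont=16.8320 → 16.8320 [wait]  node(6,4) S=152.7549 payoff=0.0000 vs cont=3.4503 → 3.4503 [wait]  node(6,5) S=191.5454 payoff=0.0000 vs cont=0.0000 → 0.0000 [wait]  node(6,6) S=240.1863 payoff=0.0000 vs cont=0.0000 → 0.0000 [wait]  ⇒ S*(6)=97.1498
t_5: node(5,0) S=69.1874 payoff=66.4526 vs cont=65.6670 → 66.4526 [stop]  node(5,1) S=86.7569 payoff=48.8831 vs cont=48.0976 → 48.8831 [stop]  node(5,2) S=108.7878 payoff=26.8522 vs cont=27.5562 → 27.5562 [wait]  node(5,3) S=136.4133 payoff=0.0000 vs cont=10.1166 → 10.1166 [wait]  node(5,4) S=171.0541 payoff=0.0000 vs cont=1.7240 → 1.7240 [wait]  node(5,5) S=214.4914 payoff=0.0000 vs cont=0.0000 → 0.0000 [wait]  ⇒ S*(5)=86.7569
t_4: node(4,0) S=77.4757 payoff=58.1643 vs cont=57.3788 → 58.1643 [stop]  node(4,1) S=97.1498 payoff=38.4902 vs cont=38.0528 → 38.4902 [stop]  node(4,2) S=121.8200 payoff=13.8200 vs cont=18.7719 → 18.7719 [wait]  node(4,3) S=152.7549 payoff=0.0000 vs cont=5.9074 → 5.9074 [wait]  node(4,4) S=191.5454 payoff=0.0000 vs cont=0.8614 → 0.8614 [wait]  ⇒ S*(4)=97.1498
t_3: node(3,0) S=86.7569 payoff=48.8831 vs cont=48.0976 → 48.8831 [stop]  node(3,1) S=108.7878 payoff=26.8522 vs cont=28.5156 → 28.5156 [wait]  node(3,2) S=136.4133 payoff=0.0000 vs cont=12.3011 → 12.3011 [wait]  node(3,3) S=171.0541 payoff=0.0000 vs cont=3.3777 → 3.3777 [wait]  ⇒ S*(3)=86.7569
t_2: node(2,0) S=97.1498 payoff=38.4902 vs cont=38.5273 → 38.5273 [wait]  node(2,1) S=121.8200 payoff=13.8200 vs cont=20.3316 → 20.3316 [wait]  node(2,2) S=152.7549 payoff=0.0000 vs cont=7.8168 → 7.8168 [wait]  ⇒ S*(2)=-
t_1: node(1,0) S=108.7878 payoff=26.8522 vs cont=29.3055 → 29.3055 [wait]  node(1,1) S=136.4133 payoff=0.0000 vs cont=14.0247 → 14.0247 [wait]  ⇒ S*(1)=-
t_0: node(0,0) S=121.8200 payoff=13.8200 vs cont=21.5787 → 21.5787 [wait]  ⇒ S*(0)=-

price = 21.5787
boundary = - - - 86.7569 97.1498 86.7569 97.1498 108.7878
tree:
21.5787
29.3055 14.0247
38.5273 20.3316 7.8168
48.8831 28.5156 12.3011 3.3777
58.1643 38.4902 18.7719 5.9074 0.8614
66.4526 48.8831 27.5562 10.1166 1.7240 0.0000
73.8542 58.1643 38.4902 16.8320 3.4503 0.0000 0.0000
80.4639 66.4526 48.8831 26.8522 6.9053 0.0000 0.0000 0.0000
86.3666 73.8542 58.1643 38.4902 13.8200 0.0000 0.0000 0.0000 0.0000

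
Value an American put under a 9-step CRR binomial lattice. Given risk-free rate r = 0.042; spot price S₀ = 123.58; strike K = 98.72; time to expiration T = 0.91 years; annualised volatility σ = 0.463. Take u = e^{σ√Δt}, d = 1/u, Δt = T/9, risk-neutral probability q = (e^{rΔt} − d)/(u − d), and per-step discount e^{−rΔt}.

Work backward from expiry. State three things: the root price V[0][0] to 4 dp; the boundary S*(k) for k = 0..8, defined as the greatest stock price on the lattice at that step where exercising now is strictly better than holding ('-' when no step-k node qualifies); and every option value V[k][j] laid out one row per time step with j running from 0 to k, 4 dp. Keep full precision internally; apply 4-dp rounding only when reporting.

params: Δt=0.10111 u=1.15861 d=0.86310 q=0.47766 e^(-rΔt)=0.99576
t_9 payoffs: 65.8728 54.6263 39.5292 19.2631 0.0000 0.0000 0.0000 0.0000 0.0000 0.0000
t_8: node(8,0) S=38.0573 payoff=60.6627 vs cont=60.2444 → 60.6627 [stop]  node(8,1) S=51.0876 payoff=47.6324 vs cont=47.2141 → 47.6324 [stop]  node(8,2) S=68.5793 payoff=30.1407 vs cont=29.7224 → 30.1407 [stop]  node(8,3) S=92.0599 payoff=6.6601 vs cont=10.0192 → 10.0192 [wait]  node(8,4) S=123.5800 payoff=0.0000 vs cont=0.0000 → 0.0000 [wait]  node(8,5) S=165.8922 payoff=0.0000 vs cont=0.0000 → 0.0000 [wait]  node(8,6) S=222.6915 payoff=0.0000 vs cont=0.0000 → 0.0000 [wait]  node(8,7) S=298.9381 payoff=0.0000 vs cont=0.0000 → 0.0000 [wait]  node(8,8) S=401.2905 payoff=0.0000 vs cont=0.0000 → 0.0000 [wait]  ⇒ S*(8)=68.5793
t_7: node(7,0) S=44.0937 payoff=54.6263 vs cont=54.2080 → 54.6263 [stop]  node(7,1) S=59.1908 payoff=39.5292 vs cont=39.1109 → 39.5292 [stop]  node(7,2) S=79.4569 payoff=19.2631 vs cont=20.4425 → 20.4425 [wait]  node(7,3) S=106.6619 payoff=0.0000 vs cont=5.2113 → 5.2113 [wait]  node(7,4) S=143.1815 payoff=0.0000 vs cont=0.0000 → 0.0000 [wait]  node(7,5) S=192.2050 payoff=0.0000 vs cont=0.0000 → 0.0000 [wait]  node(7,6) S=258.0135 payoff=0.0000 vs cont=0.0000 → 0.0000 [wait]  node(7,7) S=346.3539 payoff=0.0000 vs cont=0.0000 → 0.0000 [wait]  ⇒ S*(7)=59.1908
t_6: node(6,0) S=51.0876 payoff=47.6324 vs cont=47.2141 → 47.6324 [stop]  node(6,1) S=68.5793 payoff=30.1407 vs cont=30.2833 → 30.2833 [wait]  node(6,2) S=92.0599 payoff=6.6601 vs cont=13.1113 → 13.1113 [wait]  node(6,3) S=123.5800 payoff=0.0000 vs cont=2.7105 → 2.7105 [wait]  node(6,4) S=165.8922 payoff=0.0000 vs cont=0.0000 → 0.0000 [wait]  node(6,5) S=222.6915 payoff=0.0000 vs cont=0.0000 → 0.0000 [wait]  node(6,6) S=298.9381 payoff=0.0000 vs cont=0.0000 → 0.0000 [wait]  ⇒ S*(6)=51.0876
t_5: node(5,0) S=59.1908 payoff=39.5292 vs cont=39.1787 → 39.5292 [stop]  node(5,1) S=79.4569 payoff=19.2631 vs cont=21.9874 → 21.9874 [wait]  node(5,2) S=106.6619 payoff=0.0000 vs cont=8.1087 → 8.1087 [wait]  node(5,3) S=143.1815 payoff=0.0000 vs cont=1.4098 → 1.4098 [wait]  node(5,4) S=192.2050 payoff=0.0000 vs cont=0.0000 → 0.0000 [wait]  node(5,5) S=258.0135 payoff=0.0000 vs cont=0.0000 → 0.0000 [wait]  ⇒ S*(5)=59.1908
t_4: node(4,0) S=68.5793 payoff=30.1407 vs cont=31.0182 → 31.0182 [wait]  node(4,1) S=92.0599 payoff=6.6601 vs cont=15.2930 → 15.2930 [wait]  node(4,2) S=123.5800 payoff=0.0000 vs cont=4.8881 → 4.8881 [wait]  node(4,3) S=165.8922 payoff=0.0000 vs cont=0.7333 → 0.7333 [wait]  node(4,4) S=222.6915 payoff=0.0000 vs cont=0.0000 → 0.0000 [wait]  ⇒ S*(4)=-
t_3: node(3,0) S=79.4569 payoff=19.2631 vs cont=23.4072 → 23.4072 [wait]  node(3,1) S=106.6619 payoff=0.0000 vs cont=10.2792 → 10.2792 [wait]  node(3,2) S=143.1815 payoff=0.0000 vs cont=2.8912 → 2.8912 [wait]  node(3,3) S=192.2050 payoff=0.0000 vs cont=0.3814 → 0.3814 [wait]  ⇒ S*(3)=-
t_2: node(2,0) S=92.0599 payoff=6.6601 vs cont=17.0639 → 17.0639 [wait]  node(2,1) S=123.5800 payoff=0.0000 vs cont=6.7217 → 6.7217 [wait]  node(2,2) S=165.8922 payoff=0.0000 vs cont=1.6852 → 1.6852 [wait]  ⇒ S*(2)=-
t_1: node(1,0) S=106.6619 payoff=0.0000 vs cont=12.0724 → 12.0724 [wait]  node(1,1) S=143.1815 payoff=0.0000 vs cont=4.2976 → 4.2976 [wait]  ⇒ S*(1)=-
t_0: node(0,0) S=123.5800 payoff=0.0000 vs cont=8.3233 → 8.3233 [wait]  ⇒ S*(0)=-

price = 8.3233
boundary = - - - - - 59.1908 51.0876 59.1908 68.5793
tree:
8.3233
12.0724 4.2976
17.0639 6.7217 1.6852
23.4072 10.2792 2.8912 0.3814
31.0182 15.2930 4.8881 0.7333 0.0000
39.5292 21.9874 8.1087 1.4098 0.0000 0.0000
47.6324 30.2833 13.1113 2.7105 0.0000 0.0000 0.0000
54.6263 39.5292 20.4425 5.2113 0.0000 0.0000 0.0000 0.0000
60.6627 47.6324 30.1407 10.0192 0.0000 0.0000 0.0000 0.0000 0.0000
65.8728 54.6263 39.5292 19.2631 0.0000 0.0000 0.0000 0.0000 0.0000 0.0000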